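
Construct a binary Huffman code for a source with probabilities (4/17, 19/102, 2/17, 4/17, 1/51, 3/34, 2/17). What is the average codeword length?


Huffman construction (repeatedly merge the two least-probable nodes; each merge adds 1 bit to every symbol beneath it): 1/51 + 3/34 = 11/102; 11/102 + 2/17 = 23/102; 2/17 + 19/102 = 31/102; 23/102 + 4/17 = 47/102; 4/17 + 31/102 = 55/102; 47/102 + 55/102 = 1. Resulting codeword lengths (in the order the probabilities were given): (2, 3, 3, 2, 4, 4, 3). L_avg = sum(p_i * l_i) = 4/17*2 + 19/102*3 + 2/17*3 + 4/17*2 + 1/51*4 + 3/34*4 + 2/17*3 = 269/102 = 2.6373

2.6373 bits


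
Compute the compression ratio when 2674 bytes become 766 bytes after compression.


Ratio = original / compressed = 2674 / 766 = 3.4909

3.4909


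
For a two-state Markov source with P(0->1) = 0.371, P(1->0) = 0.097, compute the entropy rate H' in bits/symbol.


Stationary distribution: pi_0 = p10/(p01+p10) = 0.2073, pi_1 = 0.7927. Entropy rate H' = pi_0*H(p01) + pi_1*H(p10) = 0.2073*0.9514 + 0.7927*0.4594 = 0.5614

0.5614 bits/symbol


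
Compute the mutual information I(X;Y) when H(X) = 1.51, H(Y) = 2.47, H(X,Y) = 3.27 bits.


I(X;Y) = H(X) + H(Y) - H(X,Y) = 1.51 + 2.47 - 3.27 = 0.71

0.71 bits


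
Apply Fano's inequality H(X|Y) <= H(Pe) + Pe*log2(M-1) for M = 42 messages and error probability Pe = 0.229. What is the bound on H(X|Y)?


H(Pe) = -Pe*log2(Pe) - (1-Pe)*log2(1-Pe) = -0.229*log2(0.229) - 0.771*log2(0.771) = 0.486987 + 0.289277 = 0.7763. Pe*log2(M-1) = 0.229*log2(41) = 1.226879. Bound = H(Pe) + Pe*log2(M-1) = 0.486987 + 0.289277 + 1.226879 = 2.0031

2.0031 bits


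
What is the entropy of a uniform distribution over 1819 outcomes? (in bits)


H = log2(n) = log2(1819) = 10.8289

10.8289 bits


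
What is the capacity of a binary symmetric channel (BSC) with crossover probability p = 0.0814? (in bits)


H(p) = -p*log2(p) - (1-p)*log2(1-p) = -0.0814*log2(0.0814) - 0.9186*log2(0.9186) = 0.294573 + 0.112521 = 0.4071. C = 1 - H(p) = 1 - 0.4071 = 0.5929

0.5929 bits


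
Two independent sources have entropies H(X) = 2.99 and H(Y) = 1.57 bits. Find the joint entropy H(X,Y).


For independent variables, H(X,Y) = H(X) + H(Y) = 2.99 + 1.57 = 4.56

4.56 bits


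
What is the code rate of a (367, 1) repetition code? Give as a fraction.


Rate = k/n = 1/367

1/367


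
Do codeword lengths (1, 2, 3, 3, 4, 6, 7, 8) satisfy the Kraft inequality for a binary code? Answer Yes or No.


Kraft sum = sum(2^(-l_i)) = 1.0898, need <= 1. Result: violated (a binary prefix-free code with these lengths cannot exist)

No


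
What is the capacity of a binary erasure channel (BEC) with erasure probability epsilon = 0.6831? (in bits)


C = 1 - epsilon = 1 - 0.6831 = 0.3169

0.3169 bits


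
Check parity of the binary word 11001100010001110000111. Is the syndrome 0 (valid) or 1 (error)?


Syndrome = XOR of all bits = 1 XOR 1 XOR 0 XOR 0 XOR 1 XOR 1 XOR 0 XOR 0 XOR 0 XOR 1 XOR 0 XOR 0 XOR 0 XOR 1 XOR 1 XOR 1 XOR 0 XOR 0 XOR 0 XOR 0 XOR 1 XOR 1 XOR 1 = 1

1


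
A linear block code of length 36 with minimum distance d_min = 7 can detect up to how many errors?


Detection capability = d_min - 1 = 7 - 1 = 6

6 errors


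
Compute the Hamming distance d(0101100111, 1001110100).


Count differing positions: ^ ^ . . . ^ . . ^ ^ = 5 differences

5


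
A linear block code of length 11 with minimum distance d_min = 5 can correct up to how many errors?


Correction capability = floor((d-1)/2) = floor((5-1)/2) = 2

2 errors


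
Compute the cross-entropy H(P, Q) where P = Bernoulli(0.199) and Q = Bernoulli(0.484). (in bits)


H(P,Q) = -p*log2(q) - (1-p)*log2(1-q). -0.199*log2(0.484) = 0.208337; -0.801*log2(0.516) = 0.764600. H(P,Q) = 0.208337 + 0.764600 = 0.9729

0.9729 bits


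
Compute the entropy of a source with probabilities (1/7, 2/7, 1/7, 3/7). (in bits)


H = -sum(p_i * log2(p_i)). Terms: -(1/7)*log2(1/7) = 0.401051; -(2/7)*log2(2/7) = 0.516387; -(1/7)*log2(1/7) = 0.401051; -(3/7)*log2(3/7) = 0.523882. H = 0.401051 + 0.516387 + 0.401051 + 0.523882 = 1.8424

1.8424 bits


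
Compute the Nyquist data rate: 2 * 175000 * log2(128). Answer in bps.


Rate = 2 * B * log2(M) = 2 * 175000 * 7.0 = 2450000.0

2450000.0 bps


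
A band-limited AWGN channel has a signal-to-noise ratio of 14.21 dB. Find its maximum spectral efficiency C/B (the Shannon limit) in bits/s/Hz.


SNR_linear = 10^(14.21/10) = 26.3633; C/B = log2(1 + SNR_linear) = log2(1 + 26.3633) = 4.7742

4.7742 bits/s/Hz


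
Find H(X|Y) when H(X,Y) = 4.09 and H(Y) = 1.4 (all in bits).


H(X|Y) = H(X,Y) - H(Y) = 4.09 - 1.4 = 2.69

2.69 bits


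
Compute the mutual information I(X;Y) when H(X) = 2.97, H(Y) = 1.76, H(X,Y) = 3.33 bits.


I(X;Y) = H(X) + H(Y) - H(X,Y) = 2.97 + 1.76 - 3.33 = 1.4

1.4 bits


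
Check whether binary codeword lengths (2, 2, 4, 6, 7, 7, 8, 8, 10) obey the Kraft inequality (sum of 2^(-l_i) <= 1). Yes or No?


Kraft sum = sum(2^(-l_i)) = 0.6025, need <= 1. Result: satisfied (a binary prefix-free code with these lengths exists)

Yes


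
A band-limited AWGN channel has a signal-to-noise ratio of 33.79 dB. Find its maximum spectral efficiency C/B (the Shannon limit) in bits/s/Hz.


SNR_linear = 10^(33.79/10) = 2393.3158; C/B = log2(1 + SNR_linear) = log2(1 + 2393.3158) = 11.2254

11.2254 bits/s/Hz


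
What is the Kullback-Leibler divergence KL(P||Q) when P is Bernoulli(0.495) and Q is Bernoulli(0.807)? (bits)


KL = p*log2(p/q) + (1-p)*log2((1-p)/(1-q)) = 0.495*log2(0.495/0.807) + 0.505*log2(0.505/0.193) = 0.3517

0.3517 bits


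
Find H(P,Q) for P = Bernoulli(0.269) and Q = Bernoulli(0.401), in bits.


H(P,Q) = -p*log2(q) - (1-p)*log2(1-q). -0.269*log2(0.401) = 0.354630; -0.731*log2(0.599) = 0.540481. H(P,Q) = 0.354630 + 0.540481 = 0.8951

0.8951 bits


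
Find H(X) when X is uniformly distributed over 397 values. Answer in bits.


H = log2(n) = log2(397) = 8.633

8.633 bits


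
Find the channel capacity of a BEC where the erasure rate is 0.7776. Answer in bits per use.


C = 1 - epsilon = 1 - 0.7776 = 0.2224

0.2224 bits


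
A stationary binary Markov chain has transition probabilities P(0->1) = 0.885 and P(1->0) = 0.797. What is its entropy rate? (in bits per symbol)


Stationary distribution: pi_0 = p10/(p01+p10) = 0.4738, pi_1 = 0.5262. Entropy rate H' = pi_0*H(p01) + pi_1*H(p10) = 0.4738*0.5148 + 0.5262*0.7279 = 0.6269

0.6269 bits/symbol


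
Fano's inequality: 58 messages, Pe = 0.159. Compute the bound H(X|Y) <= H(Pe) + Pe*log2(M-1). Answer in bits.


H(Pe) = -Pe*log2(Pe) - (1-Pe)*log2(1-Pe) = -0.159*log2(0.159) - 0.841*log2(0.841) = 0.421811 + 0.210101 = 0.6319. Pe*log2(M-1) = 0.159*log2(57) = 0.927430. Bound = H(Pe) + Pe*log2(M-1) = 0.421811 + 0.210101 + 0.927430 = 1.5593

1.5593 bits


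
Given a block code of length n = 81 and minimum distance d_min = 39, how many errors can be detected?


Detection capability = d_min - 1 = 39 - 1 = 38

38 errors


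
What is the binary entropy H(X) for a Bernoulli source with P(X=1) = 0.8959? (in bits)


H = -p*log2(p) - (1-p)*log2(1-p). -0.8959*log2(0.8959) = 0.142081; -0.1041*log2(0.1041) = 0.339778. H = 0.142081 + 0.339778 = 0.4819

0.4819 bits


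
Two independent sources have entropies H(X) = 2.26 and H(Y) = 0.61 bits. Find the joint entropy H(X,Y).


For independent variables, H(X,Y) = H(X) + H(Y) = 2.26 + 0.61 = 2.87

2.87 bits


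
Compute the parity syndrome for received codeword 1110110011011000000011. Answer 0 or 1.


Syndrome = XOR of all bits = 1 XOR 1 XOR 1 XOR 0 XOR 1 XOR 1 XOR 0 XOR 0 XOR 1 XOR 1 XOR 0 XOR 1 XOR 1 XOR 0 XOR 0 XOR 0 XOR 0 XOR 0 XOR 0 XOR 0 XOR 1 XOR 1 = 1

1


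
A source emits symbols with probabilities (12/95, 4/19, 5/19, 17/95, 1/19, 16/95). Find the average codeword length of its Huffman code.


Huffman construction (repeatedly merge the two least-probable nodes; each merge adds 1 bit to every symbol beneath it): 1/19 + 12/95 = 17/95; 16/95 + 17/95 = 33/95; 17/95 + 4/19 = 37/95; 5/19 + 33/95 = 58/95; 37/95 + 58/95 = 1. Resulting codeword lengths (in the order the probabilities were given): (3, 2, 2, 3, 3, 3). L_avg = sum(p_i * l_i) = 12/95*3 + 4/19*2 + 5/19*2 + 17/95*3 + 1/19*3 + 16/95*3 = 48/19 = 2.5263

2.5263 bits


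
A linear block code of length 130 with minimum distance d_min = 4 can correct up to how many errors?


Correction capability = floor((d-1)/2) = floor((4-1)/2) = 1

1 errors


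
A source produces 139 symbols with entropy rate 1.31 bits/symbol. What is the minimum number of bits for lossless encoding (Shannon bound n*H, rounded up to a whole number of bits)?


Minimum bits >= n * H = 139 * 1.31 = 182.09, rounded up to a whole number of bits = 183

183 bits


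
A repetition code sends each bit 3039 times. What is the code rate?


Rate = k/n = 1/3039

1/3039


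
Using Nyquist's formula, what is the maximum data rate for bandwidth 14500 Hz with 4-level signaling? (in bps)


Rate = 2 * B * log2(M) = 2 * 14500 * 2.0 = 58000.0

58000.0 bps


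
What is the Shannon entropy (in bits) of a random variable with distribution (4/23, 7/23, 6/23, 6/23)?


H = -sum(p_i * log2(p_i)). Terms: -(4/23)*log2(4/23) = 0.438880; -(7/23)*log2(7/23) = 0.522324; -(6/23)*log2(6/23) = 0.505722; -(6/23)*log2(6/23) = 0.505722. H = 0.438880 + 0.522324 + 0.505722 + 0.505722 = 1.9726

1.9726 bits


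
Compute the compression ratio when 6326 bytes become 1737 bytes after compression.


Ratio = original / compressed = 6326 / 1737 = 3.6419

3.6419


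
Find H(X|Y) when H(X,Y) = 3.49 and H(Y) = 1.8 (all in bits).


H(X|Y) = H(X,Y) - H(Y) = 3.49 - 1.8 = 1.69

1.69 bits


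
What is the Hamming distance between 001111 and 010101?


Count differing positions: . ^ ^ . ^ . = 3 differences

3


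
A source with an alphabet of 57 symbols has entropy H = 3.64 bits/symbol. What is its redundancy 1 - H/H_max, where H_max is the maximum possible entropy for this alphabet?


H_max = log2(K) = log2(57) = 5.8329 bits/symbol. Redundancy = 1 - H/H_max = 1 - 3.64/5.8329 = 1 - 0.624 = 0.376

0.376


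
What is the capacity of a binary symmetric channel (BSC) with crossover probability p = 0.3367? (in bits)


H(p) = -p*log2(p) - (1-p)*log2(1-p) = -0.3367*log2(0.3367) - 0.6633*log2(0.6633) = 0.528775 + 0.392850 = 0.9216. C = 1 - H(p) = 1 - 0.9216 = 0.0784

0.0784 bits


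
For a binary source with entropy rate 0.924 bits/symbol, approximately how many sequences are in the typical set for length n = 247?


log2|A_typical| = nH = 247 * 0.924 = 228.228, so |A_typical| ~ 2^228.228 = 5.052e+68

5.052e+68


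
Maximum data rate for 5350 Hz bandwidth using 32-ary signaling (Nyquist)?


Rate = 2 * B * log2(M) = 2 * 5350 * 5.0 = 53500.0

53500.0 bps


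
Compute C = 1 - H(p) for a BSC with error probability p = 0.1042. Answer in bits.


H(p) = -p*log2(p) - (1-p)*log2(1-p) = -0.1042*log2(0.1042) - 0.8958*log2(0.8958) = 0.339960 + 0.142210 = 0.4822. C = 1 - H(p) = 1 - 0.4822 = 0.5178

0.5178 bits


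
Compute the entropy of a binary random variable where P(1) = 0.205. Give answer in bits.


H = -p*log2(p) - (1-p)*log2(1-p). -0.205*log2(0.205) = 0.468692; -0.795*log2(0.795) = 0.263124. H = 0.468692 + 0.263124 = 0.7318

0.7318 bits


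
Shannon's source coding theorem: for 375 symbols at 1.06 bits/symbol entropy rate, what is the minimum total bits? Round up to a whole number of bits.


Minimum bits >= n * H = 375 * 1.06 = 397.5, rounded up to a whole number of bits = 398

398 bits


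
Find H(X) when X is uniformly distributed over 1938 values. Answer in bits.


H = log2(n) = log2(1938) = 10.9204

10.9204 bits


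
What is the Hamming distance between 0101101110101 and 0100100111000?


Count differing positions: . . . ^ . . ^ . . ^ ^ . ^ = 5 differences

5


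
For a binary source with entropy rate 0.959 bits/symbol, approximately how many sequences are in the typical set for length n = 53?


log2|A_typical| = nH = 53 * 0.959 = 50.827, so |A_typical| ~ 2^50.827 = 1.997e+15

1.997e+15


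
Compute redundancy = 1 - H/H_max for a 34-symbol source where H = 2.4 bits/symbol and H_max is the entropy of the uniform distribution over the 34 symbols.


H_max = log2(K) = log2(34) = 5.0875 bits/symbol. Redundancy = 1 - H/H_max = 1 - 2.4/5.0875 = 1 - 0.4717 = 0.5283

0.5283


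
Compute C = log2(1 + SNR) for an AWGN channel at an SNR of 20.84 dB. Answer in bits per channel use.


SNR_linear = 10^(20.84/10) = 121.3389; C = log2(1 + SNR_linear) = log2(1 + 121.3389) = 6.9347

6.9347 bits/channel use


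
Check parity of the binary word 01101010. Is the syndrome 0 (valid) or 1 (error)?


Syndrome = XOR of all bits = 0 XOR 1 XOR 1 XOR 0 XOR 1 XOR 0 XOR 1 XOR 0 = 0

0


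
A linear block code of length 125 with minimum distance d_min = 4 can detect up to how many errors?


Detection capability = d_min - 1 = 4 - 1 = 3

3 errors


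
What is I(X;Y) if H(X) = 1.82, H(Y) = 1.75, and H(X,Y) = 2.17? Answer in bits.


I(X;Y) = H(X) + H(Y) - H(X,Y) = 1.82 + 1.75 - 2.17 = 1.4

1.4 bits


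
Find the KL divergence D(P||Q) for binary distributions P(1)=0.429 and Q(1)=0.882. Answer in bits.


KL = p*log2(p/q) + (1-p)*log2((1-p)/(1-q)) = 0.429*log2(0.429/0.882) + 0.571*log2(0.571/0.118) = 0.8528

0.8528 bits


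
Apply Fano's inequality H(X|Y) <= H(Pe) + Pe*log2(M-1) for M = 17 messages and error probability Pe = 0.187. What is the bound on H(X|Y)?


H(Pe) = -Pe*log2(Pe) - (1-Pe)*log2(1-Pe) = -0.187*log2(0.187) - 0.813*log2(0.813) = 0.452332 + 0.242821 = 0.6952. Pe*log2(M-1) = 0.187*log2(16) = 0.748000. Bound = H(Pe) + Pe*log2(M-1) = 0.452332 + 0.242821 + 0.748000 = 1.4432

1.4432 bits


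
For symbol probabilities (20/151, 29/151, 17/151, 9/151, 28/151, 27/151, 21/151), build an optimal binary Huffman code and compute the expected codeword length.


Huffman construction (repeatedly merge the two least-probable nodes; each merge adds 1 bit to every symbol beneath it): 9/151 + 17/151 = 26/151; 20/151 + 21/151 = 41/151; 26/151 + 27/151 = 53/151; 28/151 + 29/151 = 57/151; 41/151 + 53/151 = 94/151; 57/151 + 94/151 = 1. Resulting codeword lengths (in the order the probabilities were given): (3, 2, 4, 4, 2, 3, 3). L_avg = sum(p_i * l_i) = 20/151*3 + 29/151*2 + 17/151*4 + 9/151*4 + 28/151*2 + 27/151*3 + 21/151*3 = 422/151 = 2.7947

2.7947 bits


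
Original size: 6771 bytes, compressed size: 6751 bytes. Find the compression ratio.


Ratio = original / compressed = 6771 / 6751 = 1.003

1.003


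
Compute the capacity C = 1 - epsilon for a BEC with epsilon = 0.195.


C = 1 - epsilon = 1 - 0.195 = 0.805

0.805 bits


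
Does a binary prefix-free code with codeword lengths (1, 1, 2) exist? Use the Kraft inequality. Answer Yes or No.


Kraft sum = sum(2^(-l_i)) = 1.25, need <= 1. Result: violated (a binary prefix-free code with these lengths cannot exist)

No


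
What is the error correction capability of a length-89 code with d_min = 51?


Correction capability = floor((d-1)/2) = floor((51-1)/2) = 25

25 errors


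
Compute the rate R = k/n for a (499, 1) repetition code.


Rate = k/n = 1/499

1/499


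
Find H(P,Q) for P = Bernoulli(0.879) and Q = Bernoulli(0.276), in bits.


H(P,Q) = -p*log2(q) - (1-p)*log2(1-q). -0.879*log2(0.276) = 1.632531; -0.121*log2(0.724) = 0.056379. H(P,Q) = 1.632531 + 0.056379 = 1.6889

1.6889 bits


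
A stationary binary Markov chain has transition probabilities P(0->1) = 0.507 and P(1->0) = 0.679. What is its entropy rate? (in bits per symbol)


Stationary distribution: pi_0 = p10/(p01+p10) = 0.5725, pi_1 = 0.4275. Entropy rate H' = pi_0*H(p01) + pi_1*H(p10) = 0.5725*0.9999 + 0.4275*0.9055 = 0.9595

0.9595 bits/symbol


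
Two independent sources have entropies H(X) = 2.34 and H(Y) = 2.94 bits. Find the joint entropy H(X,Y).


For independent variables, H(X,Y) = H(X) + H(Y) = 2.34 + 2.94 = 5.28

5.28 bits


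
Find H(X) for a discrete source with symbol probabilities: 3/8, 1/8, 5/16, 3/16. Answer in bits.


H = -sum(p_i * log2(p_i)). Terms: -(3/8)*log2(3/8) = 0.530639; -(1/8)*log2(1/8) = 0.375000; -(5/16)*log2(5/16) = 0.524397; -(3/16)*log2(3/16) = 0.452820. H = 0.530639 + 0.375000 + 0.524397 + 0.452820 = 1.8829

1.8829 bits


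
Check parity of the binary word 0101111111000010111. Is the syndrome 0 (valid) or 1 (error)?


Syndrome = XOR of all bits = 0 XOR 1 XOR 0 XOR 1 XOR 1 XOR 1 XOR 1 XOR 1 XOR 1 XOR 1 XOR 0 XOR 0 XOR 0 XOR 0 XOR 1 XOR 0 XOR 1 XOR 1 XOR 1 = 0

0


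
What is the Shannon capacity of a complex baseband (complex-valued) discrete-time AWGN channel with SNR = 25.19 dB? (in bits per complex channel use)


SNR_linear = 10^(25.19/10) = 330.3695; C = log2(1 + SNR_linear) = log2(1 + 330.3695) = 8.3723

8.3723 bits/channel use


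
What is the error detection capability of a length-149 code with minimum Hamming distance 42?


Detection capability = d_min - 1 = 42 - 1 = 41

41 errors


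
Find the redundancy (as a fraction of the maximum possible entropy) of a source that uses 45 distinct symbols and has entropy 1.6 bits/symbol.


H_max = log2(K) = log2(45) = 5.4919 bits/symbol. Redundancy = 1 - H/H_max = 1 - 1.6/5.4919 = 1 - 0.2913 = 0.7087

0.7087


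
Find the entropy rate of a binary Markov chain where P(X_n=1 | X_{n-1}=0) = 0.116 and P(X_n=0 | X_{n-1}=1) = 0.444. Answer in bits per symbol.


Stationary distribution: pi_0 = p10/(p01+p10) = 0.7929, pi_1 = 0.2071. Entropy rate H' = pi_0*H(p01) + pi_1*H(p10) = 0.7929*0.5178 + 0.2071*0.9909 = 0.6158

0.6158 bits/symbol


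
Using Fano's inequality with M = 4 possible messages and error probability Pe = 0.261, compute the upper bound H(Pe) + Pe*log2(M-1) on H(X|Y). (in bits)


H(Pe) = -Pe*log2(Pe) - (1-Pe)*log2(1-Pe) = -0.261*log2(0.261) - 0.739*log2(0.739) = 0.505786 + 0.322465 = 0.8283. Pe*log2(M-1) = 0.261*log2(3) = 0.413675. Bound = H(Pe) + Pe*log2(M-1) = 0.505786 + 0.322465 + 0.413675 = 1.2419

1.2419 bits


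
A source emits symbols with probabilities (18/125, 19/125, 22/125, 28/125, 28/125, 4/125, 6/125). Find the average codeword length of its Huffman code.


Huffman construction (repeatedly merge the two least-probable nodes; each merge adds 1 bit to every symbol beneath it): 4/125 + 6/125 = 2/25; 2/25 + 18/125 = 28/125; 19/125 + 22/125 = 41/125; 28/125 + 28/125 = 56/125; 28/125 + 41/125 = 69/125; 56/125 + 69/125 = 1. Resulting codeword lengths (in the order the probabilities were given): (3, 3, 3, 2, 2, 4, 4). L_avg = sum(p_i * l_i) = 18/125*3 + 19/125*3 + 22/125*3 + 28/125*2 + 28/125*2 + 4/125*4 + 6/125*4 = 329/125 = 2.632

2.632 bits


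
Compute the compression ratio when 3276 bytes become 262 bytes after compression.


Ratio = original / compressed = 3276 / 262 = 12.5038

12.5038


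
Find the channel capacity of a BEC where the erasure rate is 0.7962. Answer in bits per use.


C = 1 - epsilon = 1 - 0.7962 = 0.2038

0.2038 bits


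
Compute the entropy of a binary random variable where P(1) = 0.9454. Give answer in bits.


H = -p*log2(p) - (1-p)*log2(1-p). -0.9454*log2(0.9454) = 0.076580; -0.0546*log2(0.0546) = 0.229045. H = 0.076580 + 0.229045 = 0.3056

0.3056 bits


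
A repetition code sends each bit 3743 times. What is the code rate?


Rate = k/n = 1/3743

1/3743


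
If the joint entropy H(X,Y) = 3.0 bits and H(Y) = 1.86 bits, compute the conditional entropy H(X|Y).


H(X|Y) = H(X,Y) - H(Y) = 3.0 - 1.86 = 1.14

1.14 bits


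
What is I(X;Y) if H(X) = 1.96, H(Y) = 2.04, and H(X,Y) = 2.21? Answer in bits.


I(X;Y) = H(X) + H(Y) - H(X,Y) = 1.96 + 2.04 - 2.21 = 1.79

1.79 bits


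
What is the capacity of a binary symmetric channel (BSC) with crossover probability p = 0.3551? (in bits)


H(p) = -p*log2(p) - (1-p)*log2(1-p) = -0.3551*log2(0.3551) - 0.6449*log2(0.6449) = 0.530414 + 0.408127 = 0.9385. C = 1 - H(p) = 1 - 0.9385 = 0.0615

0.0615 bits


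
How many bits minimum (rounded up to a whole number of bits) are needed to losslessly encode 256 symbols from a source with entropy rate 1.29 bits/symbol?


Minimum bits >= n * H = 256 * 1.29 = 330.24, rounded up to a whole number of bits = 331

331 bits


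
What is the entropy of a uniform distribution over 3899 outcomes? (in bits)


H = log2(n) = log2(3899) = 11.9289

11.9289 bits


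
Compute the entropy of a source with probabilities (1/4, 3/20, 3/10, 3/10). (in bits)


H = -sum(p_i * log2(p_i)). Terms: -(1/4)*log2(1/4) = 0.500000; -(3/20)*log2(3/20) = 0.410545; -(3/10)*log2(3/10) = 0.521090; -(3/10)*log2(3/10) = 0.521090. H = 0.500000 + 0.410545 + 0.521090 + 0.521090 = 1.9527

1.9527 bits


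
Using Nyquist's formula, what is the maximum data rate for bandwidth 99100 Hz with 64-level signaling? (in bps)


Rate = 2 * B * log2(M) = 2 * 99100 * 6.0 = 1189200.0

1189200.0 bps


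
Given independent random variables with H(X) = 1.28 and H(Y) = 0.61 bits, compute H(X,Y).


For independent variables, H(X,Y) = H(X) + H(Y) = 1.28 + 0.61 = 1.89

1.89 bits


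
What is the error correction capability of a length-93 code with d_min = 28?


Correction capability = floor((d-1)/2) = floor((28-1)/2) = 13

13 errors


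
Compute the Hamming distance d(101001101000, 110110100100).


Count differing positions: . ^ ^ ^ ^ ^ . . ^ ^ . . = 7 differences

7


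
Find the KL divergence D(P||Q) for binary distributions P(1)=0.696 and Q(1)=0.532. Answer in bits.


KL = p*log2(p/q) + (1-p)*log2((1-p)/(1-q)) = 0.696*log2(0.696/0.532) + 0.304*log2(0.304/0.468) = 0.0806

0.0806 bits


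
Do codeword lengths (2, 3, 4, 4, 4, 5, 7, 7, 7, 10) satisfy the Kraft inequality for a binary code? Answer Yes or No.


Kraft sum = sum(2^(-l_i)) = 0.6182, need <= 1. Result: satisfied (a binary prefix-free code with these lengths exists)

Yes


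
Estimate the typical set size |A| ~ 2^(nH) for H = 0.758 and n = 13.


log2|A_typical| = nH = 13 * 0.758 = 9.854, so |A_typical| ~ 2^9.854 = 9.254e+02

9.254e+02


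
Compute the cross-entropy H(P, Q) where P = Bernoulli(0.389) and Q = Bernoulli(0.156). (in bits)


H(P,Q) = -p*log2(q) - (1-p)*log2(1-q). -0.389*log2(0.156) = 1.042669; -0.611*log2(0.844) = 0.149503. H(P,Q) = 1.042669 + 0.149503 = 1.1922

1.1922 bits


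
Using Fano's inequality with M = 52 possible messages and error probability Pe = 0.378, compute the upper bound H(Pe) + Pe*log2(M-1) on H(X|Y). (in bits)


H(Pe) = -Pe*log2(Pe) - (1-Pe)*log2(1-Pe) = -0.378*log2(0.378) - 0.622*log2(0.622) = 0.530539 + 0.426078 = 0.9566. Pe*log2(M-1) = 0.378*log2(51) = 2.144177. Bound = H(Pe) + Pe*log2(M-1) = 0.530539 + 0.426078 + 2.144177 = 3.1008

3.1008 bits


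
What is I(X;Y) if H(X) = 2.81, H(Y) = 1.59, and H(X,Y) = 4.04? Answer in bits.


I(X;Y) = H(X) + H(Y) - H(X,Y) = 2.81 + 1.59 - 4.04 = 0.36

0.36 bits


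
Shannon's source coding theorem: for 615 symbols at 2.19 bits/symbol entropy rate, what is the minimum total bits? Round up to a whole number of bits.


Minimum bits >= n * H = 615 * 2.19 = 1346.85, rounded up to a whole number of bits = 1347

1347 bits


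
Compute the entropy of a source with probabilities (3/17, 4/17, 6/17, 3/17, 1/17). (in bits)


H = -sum(p_i * log2(p_i)). Terms: -(3/17)*log2(3/17) = 0.441618; -(4/17)*log2(4/17) = 0.491168; -(6/17)*log2(6/17) = 0.530294; -(3/17)*log2(3/17) = 0.441618; -(1/17)*log2(1/17) = 0.240439. H = 0.441618 + 0.491168 + 0.530294 + 0.441618 + 0.240439 = 2.1451

2.1451 bits


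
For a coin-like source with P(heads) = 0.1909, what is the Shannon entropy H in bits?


H = -p*log2(p) - (1-p)*log2(1-p). -0.1909*log2(0.1909) = 0.456081; -0.8091*log2(0.8091) = 0.247269. H = 0.456081 + 0.247269 = 0.7034

0.7034 bits


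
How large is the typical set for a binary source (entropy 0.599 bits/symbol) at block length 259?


log2|A_typical| = nH = 259 * 0.599 = 155.141, so |A_typical| ~ 2^155.141 = 5.036e+46

5.036e+46


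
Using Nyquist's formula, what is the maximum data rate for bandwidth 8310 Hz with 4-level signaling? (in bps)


Rate = 2 * B * log2(M) = 2 * 8310 * 2.0 = 33240.0

33240.0 bps


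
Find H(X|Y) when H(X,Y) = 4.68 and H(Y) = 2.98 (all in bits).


H(X|Y) = H(X,Y) - H(Y) = 4.68 - 2.98 = 1.7

1.7 bits


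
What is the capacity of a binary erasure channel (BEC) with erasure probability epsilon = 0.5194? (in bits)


C = 1 - epsilon = 1 - 0.5194 = 0.4806

0.4806 bits


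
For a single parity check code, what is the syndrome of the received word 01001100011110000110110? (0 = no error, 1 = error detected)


Syndrome = XOR of all bits = 0 XOR 1 XOR 0 XOR 0 XOR 1 XOR 1 XOR 0 XOR 0 XOR 0 XOR 1 XOR 1 XOR 1 XOR 1 XOR 0 XOR 0 XOR 0 XOR 0 XOR 1 XOR 1 XOR 0 XOR 1 XOR 1 XOR 0 = 1

1


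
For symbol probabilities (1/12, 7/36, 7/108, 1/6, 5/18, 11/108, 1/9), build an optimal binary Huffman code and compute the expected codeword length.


Huffman construction (repeatedly merge the two least-probable nodes; each merge adds 1 bit to every symbol beneath it): 7/108 + 1/12 = 4/27; 11/108 + 1/9 = 23/108; 4/27 + 1/6 = 17/54; 7/36 + 23/108 = 11/27; 5/18 + 17/54 = 16/27; 11/27 + 16/27 = 1. Resulting codeword lengths (in the order the probabilities were given): (4, 2, 4, 3, 2, 3, 3). L_avg = sum(p_i * l_i) = 1/12*4 + 7/36*2 + 7/108*4 + 1/6*3 + 5/18*2 + 11/108*3 + 1/9*3 = 289/108 = 2.6759

2.6759 bits


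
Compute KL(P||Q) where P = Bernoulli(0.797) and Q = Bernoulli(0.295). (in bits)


KL = p*log2(p/q) + (1-p)*log2((1-p)/(1-q)) = 0.797*log2(0.797/0.295) + 0.203*log2(0.203/0.705) = 0.7782

0.7782 bits


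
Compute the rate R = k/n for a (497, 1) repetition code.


Rate = k/n = 1/497

1/497


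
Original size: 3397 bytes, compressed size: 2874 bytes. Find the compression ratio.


Ratio = original / compressed = 3397 / 2874 = 1.182

1.182


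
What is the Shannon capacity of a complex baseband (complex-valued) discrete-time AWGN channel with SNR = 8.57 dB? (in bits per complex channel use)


SNR_linear = 10^(8.57/10) = 7.1945; C = log2(1 + SNR_linear) = log2(1 + 7.1945) = 3.0347

3.0347 bits/channel use


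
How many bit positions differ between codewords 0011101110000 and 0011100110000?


Count differing positions: . . . . . . ^ . . . . . . = 1 differences

1


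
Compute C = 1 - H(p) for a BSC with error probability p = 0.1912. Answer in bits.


H(p) = -p*log2(p) - (1-p)*log2(1-p) = -0.1912*log2(0.1912) - 0.8088*log2(0.8088) = 0.456365 + 0.247610 = 0.704. C = 1 - H(p) = 1 - 0.704 = 0.296

0.296 bits


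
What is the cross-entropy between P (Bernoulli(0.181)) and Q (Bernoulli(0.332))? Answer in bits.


H(P,Q) = -p*log2(q) - (1-p)*log2(1-q). -0.181*log2(0.332) = 0.287925; -0.819*log2(0.668) = 0.476724. H(P,Q) = 0.287925 + 0.476724 = 0.7646

0.7646 bits


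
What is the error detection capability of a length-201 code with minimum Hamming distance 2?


Detection capability = d_min - 1 = 2 - 1 = 1

1 errors


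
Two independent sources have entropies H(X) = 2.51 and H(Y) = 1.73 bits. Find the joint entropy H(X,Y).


For independent variables, H(X,Y) = H(X) + H(Y) = 2.51 + 1.73 = 4.24

4.24 bits


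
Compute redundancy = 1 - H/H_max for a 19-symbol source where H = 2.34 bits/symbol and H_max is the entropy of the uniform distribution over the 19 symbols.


H_max = log2(K) = log2(19) = 4.2479 bits/symbol. Redundancy = 1 - H/H_max = 1 - 2.34/4.2479 = 1 - 0.5509 = 0.4491

0.4491


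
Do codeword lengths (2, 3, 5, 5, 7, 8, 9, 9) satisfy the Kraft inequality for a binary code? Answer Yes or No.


Kraft sum = sum(2^(-l_i)) = 0.4531, need <= 1. Result: satisfied (a binary prefix-free code with these lengths exists)

Yes


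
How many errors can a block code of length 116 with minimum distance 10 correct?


Correction capability = floor((d-1)/2) = floor((10-1)/2) = 4

4 errors


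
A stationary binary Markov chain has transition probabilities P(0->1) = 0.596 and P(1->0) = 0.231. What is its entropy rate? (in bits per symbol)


Stationary distribution: pi_0 = p10/(p01+p10) = 0.2793, pi_1 = 0.7207. Entropy rate H' = pi_0*H(p01) + pi_1*H(p10) = 0.2793*0.9732 + 0.7207*0.7798 = 0.8338

0.8338 bits/symbol


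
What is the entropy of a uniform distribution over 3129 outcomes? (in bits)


H = log2(n) = log2(3129) = 11.6115

11.6115 bits


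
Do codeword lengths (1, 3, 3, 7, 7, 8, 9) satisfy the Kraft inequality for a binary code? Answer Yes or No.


Kraft sum = sum(2^(-l_i)) = 0.7715, need <= 1. Result: satisfied (a binary prefix-free code with these lengths exists)

Yes


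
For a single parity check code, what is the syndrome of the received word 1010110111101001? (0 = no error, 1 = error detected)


Syndrome = XOR of all bits = 1 XOR 0 XOR 1 XOR 0 XOR 1 XOR 1 XOR 0 XOR 1 XOR 1 XOR 1 XOR 1 XOR 0 XOR 1 XOR 0 XOR 0 XOR 1 = 0

0


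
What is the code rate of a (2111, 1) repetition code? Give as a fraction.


Rate = k/n = 1/2111

1/2111


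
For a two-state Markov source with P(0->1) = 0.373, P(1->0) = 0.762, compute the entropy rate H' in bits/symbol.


Stationary distribution: pi_0 = p10/(p01+p10) = 0.6714, pi_1 = 0.3286. Entropy rate H' = pi_0*H(p01) + pi_1*H(p10) = 0.6714*0.9529 + 0.3286*0.7917 = 0.9

0.9 bits/symbol


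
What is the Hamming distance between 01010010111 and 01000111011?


Count differing positions: . . . ^ . ^ . ^ ^ . . = 4 differences

4


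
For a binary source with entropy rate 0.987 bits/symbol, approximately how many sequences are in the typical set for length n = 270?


log2|A_typical| = nH = 270 * 0.987 = 266.49, so |A_typical| ~ 2^266.49 = 1.665e+80

1.665e+80


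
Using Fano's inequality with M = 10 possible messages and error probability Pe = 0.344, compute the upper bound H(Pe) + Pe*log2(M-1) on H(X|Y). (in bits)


H(Pe) = -Pe*log2(Pe) - (1-Pe)*log2(1-Pe) = -0.344*log2(0.344) - 0.656*log2(0.656) = 0.529595 + 0.399000 = 0.9286. Pe*log2(M-1) = 0.344*log2(9) = 1.090454. Bound = H(Pe) + Pe*log2(M-1) = 0.529595 + 0.399000 + 1.090454 = 2.019

2.019 bits


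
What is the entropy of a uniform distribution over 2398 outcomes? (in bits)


H = log2(n) = log2(2398) = 11.2276

11.2276 bits


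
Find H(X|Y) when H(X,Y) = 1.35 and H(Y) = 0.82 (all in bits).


H(X|Y) = H(X,Y) - H(Y) = 1.35 - 0.82 = 0.53

0.53 bits


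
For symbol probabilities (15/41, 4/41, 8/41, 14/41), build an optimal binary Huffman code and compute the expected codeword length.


Huffman construction (repeatedly merge the two least-probable nodes; each merge adds 1 bit to every symbol beneath it): 4/41 + 8/41 = 12/41; 12/41 + 14/41 = 26/41; 15/41 + 26/41 = 1. Resulting codeword lengths (in the order the probabilities were given): (1, 3, 3, 2). L_avg = sum(p_i * l_i) = 15/41*1 + 4/41*3 + 8/41*3 + 14/41*2 = 79/41 = 1.9268

1.9268 bits


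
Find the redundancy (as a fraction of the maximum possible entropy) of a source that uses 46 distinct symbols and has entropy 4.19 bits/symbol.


H_max = log2(K) = log2(46) = 5.5236 bits/symbol. Redundancy = 1 - H/H_max = 1 - 4.19/5.5236 = 1 - 0.7586 = 0.2414

0.2414


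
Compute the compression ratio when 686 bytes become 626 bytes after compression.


Ratio = original / compressed = 686 / 626 = 1.0958

1.0958


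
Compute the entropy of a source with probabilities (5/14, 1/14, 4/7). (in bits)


H = -sum(p_i * log2(p_i)). Terms: -(5/14)*log2(5/14) = 0.530510; -(1/14)*log2(1/14) = 0.271954; -(4/7)*log2(4/7) = 0.461346. H = 0.530510 + 0.271954 + 0.461346 = 1.2638

1.2638 bits


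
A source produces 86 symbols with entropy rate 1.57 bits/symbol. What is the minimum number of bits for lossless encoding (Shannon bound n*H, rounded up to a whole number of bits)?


Minimum bits >= n * H = 86 * 1.57 = 135.02, rounded up to a whole number of bits = 136

136 bits


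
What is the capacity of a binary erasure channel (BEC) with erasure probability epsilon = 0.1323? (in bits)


C = 1 - epsilon = 1 - 0.1323 = 0.8677

0.8677 bits


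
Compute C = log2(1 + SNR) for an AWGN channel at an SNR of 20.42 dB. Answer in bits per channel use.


SNR_linear = 10^(20.42/10) = 110.1539; C = log2(1 + SNR_linear) = log2(1 + 110.1539) = 6.7964

6.7964 bits/channel use


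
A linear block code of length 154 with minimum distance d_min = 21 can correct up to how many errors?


Correction capability = floor((d-1)/2) = floor((21-1)/2) = 10

10 errors


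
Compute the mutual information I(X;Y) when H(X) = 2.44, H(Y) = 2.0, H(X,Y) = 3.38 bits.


I(X;Y) = H(X) + H(Y) - H(X,Y) = 2.44 + 2.0 - 3.38 = 1.06

1.06 bits


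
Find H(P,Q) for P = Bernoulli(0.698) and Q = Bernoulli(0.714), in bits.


H(P,Q) = -p*log2(q) - (1-p)*log2(1-q). -0.698*log2(0.714) = 0.339231; -0.302*log2(0.286) = 0.545386. H(P,Q) = 0.339231 + 0.545386 = 0.8846

0.8846 bits


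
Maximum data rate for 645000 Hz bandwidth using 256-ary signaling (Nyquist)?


Rate = 2 * B * log2(M) = 2 * 645000 * 8.0 = 10320000.0

10320000.0 bps


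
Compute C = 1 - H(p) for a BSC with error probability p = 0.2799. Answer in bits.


H(p) = -p*log2(p) - (1-p)*log2(1-p) = -0.2799*log2(0.2799) - 0.7201*log2(0.7201) = 0.514181 + 0.341134 = 0.8553. C = 1 - H(p) = 1 - 0.8553 = 0.1447

0.1447 bits


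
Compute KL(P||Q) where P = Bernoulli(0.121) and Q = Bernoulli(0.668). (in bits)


KL = p*log2(p/q) + (1-p)*log2((1-p)/(1-q)) = 0.121*log2(0.121/0.668) + 0.879*log2(0.879/0.332) = 0.9365

0.9365 bits


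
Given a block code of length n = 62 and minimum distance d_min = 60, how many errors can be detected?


Detection capability = d_min - 1 = 60 - 1 = 59

59 errors


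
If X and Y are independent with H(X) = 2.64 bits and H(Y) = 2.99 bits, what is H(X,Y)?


For independent variables, H(X,Y) = H(X) + H(Y) = 2.64 + 2.99 = 5.63

5.63 bits


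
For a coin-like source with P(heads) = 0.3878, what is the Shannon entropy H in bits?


H = -p*log2(p) - (1-p)*log2(1-p). -0.3878*log2(0.3878) = 0.529973; -0.6122*log2(0.6122) = 0.433392. H = 0.529973 + 0.433392 = 0.9634

0.9634 bits


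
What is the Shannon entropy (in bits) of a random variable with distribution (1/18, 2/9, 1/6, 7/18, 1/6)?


H = -sum(p_i * log2(p_i)). Terms: -(1/18)*log2(1/18) = 0.231663; -(2/9)*log2(2/9) = 0.482206; -(1/6)*log2(1/6) = 0.430827; -(7/18)*log2(7/18) = 0.529888; -(1/6)*log2(1/6) = 0.430827. H = 0.231663 + 0.482206 + 0.430827 + 0.529888 + 0.430827 = 2.1054

2.1054 bits


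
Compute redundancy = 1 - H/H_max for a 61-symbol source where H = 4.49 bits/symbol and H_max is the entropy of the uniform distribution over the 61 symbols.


H_max = log2(K) = log2(61) = 5.9307 bits/symbol. Redundancy = 1 - H/H_max = 1 - 4.49/5.9307 = 1 - 0.7571 = 0.2429

0.2429


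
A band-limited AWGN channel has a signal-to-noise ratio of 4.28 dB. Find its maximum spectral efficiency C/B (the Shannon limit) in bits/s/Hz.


SNR_linear = 10^(4.28/10) = 2.6792; C/B = log2(1 + SNR_linear) = log2(1 + 2.6792) = 1.8794

1.8794 bits/s/Hz


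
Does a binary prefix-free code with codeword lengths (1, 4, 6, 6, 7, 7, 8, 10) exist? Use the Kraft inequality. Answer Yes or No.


Kraft sum = sum(2^(-l_i)) = 0.6143, need <= 1. Result: satisfied (a binary prefix-free code with these lengths exists)

Yes


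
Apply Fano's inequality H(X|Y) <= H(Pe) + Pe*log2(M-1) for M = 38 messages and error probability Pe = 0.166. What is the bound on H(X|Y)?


H(Pe) = -Pe*log2(Pe) - (1-Pe)*log2(1-Pe) = -0.166*log2(0.166) - 0.834*log2(0.834) = 0.430064 + 0.218409 = 0.6485. Pe*log2(M-1) = 0.166*log2(37) = 0.864769. Bound = H(Pe) + Pe*log2(M-1) = 0.430064 + 0.218409 + 0.864769 = 1.5132

1.5132 bits


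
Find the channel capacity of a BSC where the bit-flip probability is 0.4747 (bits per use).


H(p) = -p*log2(p) - (1-p)*log2(1-p) = -0.4747*log2(0.4747) - 0.5253*log2(0.5253) = 0.510261 + 0.487892 = 0.9982. C = 1 - H(p) = 1 - 0.9982 = 0.0018

0.0018 bits


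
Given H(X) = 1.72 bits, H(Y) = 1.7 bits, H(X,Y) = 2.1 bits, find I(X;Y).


I(X;Y) = H(X) + H(Y) - H(X,Y) = 1.72 + 1.7 - 2.1 = 1.32

1.32 bits


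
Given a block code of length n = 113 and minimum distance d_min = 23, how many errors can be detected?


Detection capability = d_min - 1 = 23 - 1 = 22

22 errors


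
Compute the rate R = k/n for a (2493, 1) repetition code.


Rate = k/n = 1/2493

1/2493


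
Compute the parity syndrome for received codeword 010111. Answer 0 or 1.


Syndrome = XOR of all bits = 0 XOR 1 XOR 0 XOR 1 XOR 1 XOR 1 = 0

0


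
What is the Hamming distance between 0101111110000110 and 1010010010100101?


Count differing positions: ^ ^ ^ ^ ^ . ^ ^ . . ^ . . . ^ ^ = 10 differences

10


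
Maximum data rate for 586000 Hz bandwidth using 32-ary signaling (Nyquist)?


Rate = 2 * B * log2(M) = 2 * 586000 * 5.0 = 5860000.0

5860000.0 bps


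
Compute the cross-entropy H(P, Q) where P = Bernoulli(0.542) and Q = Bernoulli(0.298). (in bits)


H(P,Q) = -p*log2(q) - (1-p)*log2(1-q). -0.542*log2(0.298) = 0.946666; -0.458*log2(0.702) = 0.233789. H(P,Q) = 0.946666 + 0.233789 = 1.1805

1.1805 bits


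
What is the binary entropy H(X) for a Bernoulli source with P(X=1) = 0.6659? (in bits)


H = -p*log2(p) - (1-p)*log2(1-p). -0.6659*log2(0.6659) = 0.390632; -0.3341*log2(0.3341) = 0.528429. H = 0.390632 + 0.528429 = 0.9191

0.9191 bits


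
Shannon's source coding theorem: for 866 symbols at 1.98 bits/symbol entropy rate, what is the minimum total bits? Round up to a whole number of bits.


Minimum bits >= n * H = 866 * 1.98 = 1714.68, rounded up to a whole number of bits = 1715

1715 bits


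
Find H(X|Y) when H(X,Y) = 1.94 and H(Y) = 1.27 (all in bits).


H(X|Y) = H(X,Y) - H(Y) = 1.94 - 1.27 = 0.67

0.67 bits


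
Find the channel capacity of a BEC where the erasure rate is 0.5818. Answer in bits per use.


C = 1 - epsilon = 1 - 0.5818 = 0.4182

0.4182 bits


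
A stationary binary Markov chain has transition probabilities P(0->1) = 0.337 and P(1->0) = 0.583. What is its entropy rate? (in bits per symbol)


Stationary distribution: pi_0 = p10/(p01+p10) = 0.6337, pi_1 = 0.3663. Entropy rate H' = pi_0*H(p01) + pi_1*H(p10) = 0.6337*0.9219 + 0.3663*0.98 = 0.9432

0.9432 bits/symbol


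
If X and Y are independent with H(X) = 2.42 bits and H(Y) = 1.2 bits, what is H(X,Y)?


For independent variables, H(X,Y) = H(X) + H(Y) = 2.42 + 1.2 = 3.62

3.62 bits


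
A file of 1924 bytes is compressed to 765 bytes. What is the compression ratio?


Ratio = original / compressed = 1924 / 765 = 2.515

2.515


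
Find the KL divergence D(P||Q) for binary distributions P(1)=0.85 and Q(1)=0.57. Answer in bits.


KL = p*log2(p/q) + (1-p)*log2((1-p)/(1-q)) = 0.85*log2(0.85/0.57) + 0.15*log2(0.15/0.43) = 0.2621

0.2621 bits


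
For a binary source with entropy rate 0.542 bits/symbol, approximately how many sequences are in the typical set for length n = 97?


log2|A_typical| = nH = 97 * 0.542 = 52.574, so |A_typical| ~ 2^52.574 = 6.704e+15

6.704e+15


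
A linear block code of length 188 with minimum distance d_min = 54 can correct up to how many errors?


Correction capability = floor((d-1)/2) = floor((54-1)/2) = 26

26 errors


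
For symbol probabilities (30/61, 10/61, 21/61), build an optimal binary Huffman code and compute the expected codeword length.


Huffman construction (repeatedly merge the two least-probable nodes; each merge adds 1 bit to every symbol beneath it): 10/61 + 21/61 = 31/61; 30/61 + 31/61 = 1. Resulting codeword lengths (in the order the probabilities were given): (1, 2, 2). L_avg = sum(p_i * l_i) = 30/61*1 + 10/61*2 + 21/61*2 = 92/61 = 1.5082

1.5082 bits


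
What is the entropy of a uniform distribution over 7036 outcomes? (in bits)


H = log2(n) = log2(7036) = 12.7805

12.7805 bits
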